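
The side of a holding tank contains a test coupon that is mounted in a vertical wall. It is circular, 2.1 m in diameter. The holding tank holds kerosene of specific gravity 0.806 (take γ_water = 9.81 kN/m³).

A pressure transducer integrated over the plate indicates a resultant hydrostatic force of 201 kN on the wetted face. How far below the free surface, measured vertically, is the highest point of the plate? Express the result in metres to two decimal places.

d_top ≈ 6.29 m

γ = 0.806 × 9.81 = 7.90686 kN/m³.
A = π(1.05)² = 3.46361 m².
From F = γ·h_c·A, the centroid depth is h_c = 201/(7.90686 × 3.46361) = 7.33944 m.
The centroid is at the centre, 1.05 m below the top of the plate, so the highest point sits at h_top = 7.33944 − 1.05 = 6.28944 m below the surface.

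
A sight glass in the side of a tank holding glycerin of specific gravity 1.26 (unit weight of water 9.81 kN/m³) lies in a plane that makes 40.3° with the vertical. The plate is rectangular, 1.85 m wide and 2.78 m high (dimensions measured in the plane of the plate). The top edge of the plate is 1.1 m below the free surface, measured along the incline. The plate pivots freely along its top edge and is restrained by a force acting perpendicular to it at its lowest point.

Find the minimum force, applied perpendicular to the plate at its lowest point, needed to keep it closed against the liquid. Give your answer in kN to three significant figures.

P ≈ 71.6 kN

γ = 1.26 × 9.81 = 12.3606 kN/m³.
The plate makes 40.3° with the vertical, i.e. θ = 90° − 40.3° = 49.7° to the horizontal. Measuring y along the incline from the free-surface line, vertical depth h = y·sinθ with sinθ = 0.762668.
The centroid lies 2.78/2 = 1.39 m below the top edge, so y_c = 1.1 + 1.39 = 2.49 m and h_c = 2.49 × 0.762668 = 1.89904 m.
A = 1.85 × 2.78 = 5.143 m².
Resultant F = γ·h_c·A = 12.3606 × 1.89904 × 5.143 = 120.723 kN.
I_c = b·h³/12 = 1.85 × 2.78³/12 = 3.31226 m⁴.
Centre of pressure: y_p = y_c + I_c/(y_c·A) = 2.49 + 3.31226/(2.49 × 5.143) = 2.49 + 0.258648 = 2.74865 m along the plane.
The resultant acts 1.39 + 0.258648 = 1.64865 m (along the plate) below the hinge at the top edge, so the moment about the hinge is M = F × 1.64865 = 120.723 × 1.64865 = 199.03 kN·m.
A normal force at the bottom, 2.78 m from the hinge, must supply this moment: P = 199.03/2.78 = 71.5935 kN.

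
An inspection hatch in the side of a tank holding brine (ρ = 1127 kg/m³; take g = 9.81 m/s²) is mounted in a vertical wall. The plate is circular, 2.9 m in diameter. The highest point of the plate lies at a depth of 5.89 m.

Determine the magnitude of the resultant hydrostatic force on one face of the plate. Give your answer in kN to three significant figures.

γ = ρg = 1127 × 9.81 / 1000 = 11.05587 kN/m³.
The centroid is at the centre, 1.45 m below the top of the plate, so the centroid depth is h_c = 5.89 + 1.45 = 7.34 m.
A = π(1.45)² = 6.6052 m².
Resultant F = γ·h_c·A = 11.05587 × 7.34 × 6.6052 = 536.013 kN.

F ≈ 536 kN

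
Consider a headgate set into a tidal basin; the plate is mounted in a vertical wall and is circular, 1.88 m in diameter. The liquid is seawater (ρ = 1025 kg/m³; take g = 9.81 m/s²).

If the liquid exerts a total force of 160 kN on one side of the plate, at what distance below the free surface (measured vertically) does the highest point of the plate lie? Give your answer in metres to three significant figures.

d_top ≈ 4.79 m

γ = ρg = 1025 × 9.81 / 1000 = 10.05525 kN/m³.
A = π(0.94)² = 2.77591 m².
From F = γ·h_c·A, the centroid depth is h_c = 160/(10.05525 × 2.77591) = 5.73221 m.
The centroid is at the centre, 0.94 m below the top of the plate, so the highest point sits at h_top = 5.73221 − 0.94 = 4.79221 m below the surface.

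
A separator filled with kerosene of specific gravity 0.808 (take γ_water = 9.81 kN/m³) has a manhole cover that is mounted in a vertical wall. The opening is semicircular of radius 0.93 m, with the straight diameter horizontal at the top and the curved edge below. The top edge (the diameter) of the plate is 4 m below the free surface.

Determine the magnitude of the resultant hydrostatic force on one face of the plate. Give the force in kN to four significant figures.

F ≈ 47.33 kN

γ = 0.808 × 9.81 = 7.92648 kN/m³.
The centroid of a semicircle lies 4r/(3π) = 0.394704 m from the diameter, here below the top edge, so the centroid depth is h_c = 4 + 0.394704 = 4.3947 m.
A = πr²/2 = π × 0.93²/2 = 1.35858 m².
Resultant F = γ·h_c·A = 7.92648 × 4.3947 × 1.35858 = 47.3255 kN.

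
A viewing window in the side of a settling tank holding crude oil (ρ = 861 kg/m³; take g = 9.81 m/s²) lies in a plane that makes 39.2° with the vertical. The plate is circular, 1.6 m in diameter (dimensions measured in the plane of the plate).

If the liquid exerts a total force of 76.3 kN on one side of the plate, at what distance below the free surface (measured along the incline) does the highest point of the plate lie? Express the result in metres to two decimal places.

γ = ρg = 861 × 9.81 / 1000 = 8.44641 kN/m³.
A = π(0.8)² = 2.01062 m².
From F = γ·h_c·A, the centroid depth is h_c = 76.3/(8.44641 × 2.01062) = 4.49285 m.
The plate makes 39.2° with the vertical, i.e. θ = 90° − 39.2° = 50.8° to the horizontal. Measuring y along the incline from the free-surface line, vertical depth h = y·sinθ with sinθ = 0.774944.
Along the incline, y_c = h_c/sinθ = 4.49285/0.774944 = 5.79764 m.
The centroid is at the centre, 0.8 m below the top of the plate, so the highest point sits at y_top = 5.79764 − 0.8 = 4.99764 m along the incline.

y_top ≈ 5.00 m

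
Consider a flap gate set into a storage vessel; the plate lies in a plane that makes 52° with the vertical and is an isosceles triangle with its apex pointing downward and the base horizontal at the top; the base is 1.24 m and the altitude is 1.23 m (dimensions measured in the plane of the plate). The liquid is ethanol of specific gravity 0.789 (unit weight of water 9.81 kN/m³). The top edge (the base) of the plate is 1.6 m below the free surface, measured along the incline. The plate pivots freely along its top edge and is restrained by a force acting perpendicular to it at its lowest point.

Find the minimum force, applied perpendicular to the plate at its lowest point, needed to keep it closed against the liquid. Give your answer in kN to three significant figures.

γ = 0.789 × 9.81 = 7.74009 kN/m³.
The plate makes 52° with the vertical, i.e. θ = 90° − 52° = 38° to the horizontal. Measuring y along the incline from the free-surface line, vertical depth h = y·sinθ with sinθ = 0.615661.
With the apex down, the centroid sits h/3 = 1.23/3 = 0.41 m below the base (the top edge), so y_c = 1.6 + 0.41 = 2.01 m and h_c = 2.01 × 0.615661 = 1.23748 m.
A = ½ × 1.24 × 1.23 = 0.7626 m².
Resultant F = γ·h_c·A = 7.74009 × 1.23748 × 0.7626 = 7.30434 kN.
I_c = b·h³/36 = 1.24 × 1.23³/36 = 0.0640965 m⁴.
Centre of pressure: y_p = y_c + I_c/(y_c·A) = 2.01 + 0.0640965/(2.01 × 0.7626) = 2.01 + 0.0418159 = 2.05182 m along the plane.
The resultant acts 0.41 + 0.0418159 = 0.451816 m (along the plate) below the hinge at the top edge, so the moment about the hinge is M = F × 0.451816 = 7.30434 × 0.451816 = 3.30022 kN·m.
A normal force at the bottom, 1.23 m from the hinge, must supply this moment: P = 3.30022/1.23 = 2.68311 kN.

P ≈ 2.68 kN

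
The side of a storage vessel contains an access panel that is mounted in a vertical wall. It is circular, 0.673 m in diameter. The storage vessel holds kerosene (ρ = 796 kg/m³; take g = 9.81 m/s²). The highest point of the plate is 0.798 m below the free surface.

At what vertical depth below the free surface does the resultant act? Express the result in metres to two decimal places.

h_p = 1.16 m

γ = ρg = 796 × 9.81 / 1000 = 7.80876 kN/m³.
The centroid is at the centre, 0.3365 m below the top of the plate, so the centroid depth is h_c = 0.798 + 0.3365 = 1.1345 m.
A = π(0.3365)² = 0.35573 m².
Resultant F = γ·h_c·A = 7.80876 × 1.1345 × 0.35573 = 3.15143 kN.
I_c = πr⁴/4 = π × 0.3365⁴/4 = 0.01007 m⁴.
Centre of pressure: y_p = y_c + I_c/(y_c·A) = 1.1345 + 0.01007/(1.1345 × 0.35573) = 1.1345 + 0.0249519 = 1.15945 m along the plane.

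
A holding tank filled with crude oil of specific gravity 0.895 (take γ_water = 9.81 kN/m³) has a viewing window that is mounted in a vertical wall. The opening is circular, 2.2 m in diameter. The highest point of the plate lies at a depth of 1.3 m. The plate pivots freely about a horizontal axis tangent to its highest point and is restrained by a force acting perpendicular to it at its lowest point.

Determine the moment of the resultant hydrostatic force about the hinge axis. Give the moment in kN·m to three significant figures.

γ = 0.895 × 9.81 = 8.77995 kN/m³.
The centroid is at the centre, 1.1 m below the top of the plate, so the centroid depth is h_c = 1.3 + 1.1 = 2.4 m.
A = π(1.1)² = 3.80133 m².
Resultant F = γ·h_c·A = 8.77995 × 2.4 × 3.80133 = 80.1012 kN.
I_c = πr⁴/4 = π × 1.1⁴/4 = 1.1499 m⁴.
Centre of pressure: y_p = y_c + I_c/(y_c·A) = 2.4 + 1.1499/(2.4 × 3.80133) = 2.4 + 0.126041 = 2.52604 m along the plane.
The resultant acts 1.1 + 0.126041 = 1.22604 m (along the plate) below the hinge at the top edge, so the moment about the hinge is M = F × 1.22604 = 80.1012 × 1.22604 = 98.2073 kN·m.

M ≈ 98.2 kN·m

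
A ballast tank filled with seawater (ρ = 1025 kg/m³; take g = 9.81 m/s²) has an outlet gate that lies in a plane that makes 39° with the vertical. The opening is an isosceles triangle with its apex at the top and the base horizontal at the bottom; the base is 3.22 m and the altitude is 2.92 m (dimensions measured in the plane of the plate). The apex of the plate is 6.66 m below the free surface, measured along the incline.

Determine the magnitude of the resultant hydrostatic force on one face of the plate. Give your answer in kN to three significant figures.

F ≈ 316 kN

γ = ρg = 1025 × 9.81 / 1000 = 10.05525 kN/m³.
The plate makes 39° with the vertical, i.e. θ = 90° − 39° = 51° to the horizontal. Measuring y along the incline from the free-surface line, vertical depth h = y·sinθ with sinθ = 0.777146.
With the apex up, the centroid sits 2h/3 = 2 × 2.92/3 = 1.94667 m below the apex, so y_c = 6.66 + 1.94667 = 8.60667 m and h_c = 8.60667 × 0.777146 = 6.68864 m.
A = ½ × 3.22 × 2.92 = 4.7012 m².
Resultant F = γ·h_c·A = 10.05525 × 6.68864 × 4.7012 = 316.184 kN.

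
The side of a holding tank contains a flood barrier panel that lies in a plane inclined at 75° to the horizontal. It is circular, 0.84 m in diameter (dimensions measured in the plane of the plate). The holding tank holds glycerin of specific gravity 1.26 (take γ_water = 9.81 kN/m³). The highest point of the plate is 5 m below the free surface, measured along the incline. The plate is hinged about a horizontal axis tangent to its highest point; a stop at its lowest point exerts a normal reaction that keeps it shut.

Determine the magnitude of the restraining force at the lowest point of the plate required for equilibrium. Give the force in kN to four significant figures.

γ = 1.26 × 9.81 = 12.3606 kN/m³.
Let θ = 75° be the plate's angle to the horizontal; measure y along the incline from where the plane meets the free surface. Vertical depth h = y·sinθ with sinθ = 0.965926.
The centroid is at the centre, 0.42 m below the top of the plate, so y_c = 5 + 0.42 = 5.42 m and h_c = 5.42 × 0.965926 = 5.23532 m.
A = π(0.42)² = 0.554177 m².
Resultant F = γ·h_c·A = 12.3606 × 5.23532 × 0.554177 = 35.8617 kN.
I_c = πr⁴/4 = π × 0.42⁴/4 = 0.0244392 m⁴.
Centre of pressure: y_p = y_c + I_c/(y_c·A) = 5.42 + 0.0244392/(5.42 × 0.554177) = 5.42 + 0.00813653 = 5.42814 m along the plane.
The resultant acts 0.42 + 0.00813653 = 0.428137 m (along the plate) below the hinge at the top edge, so the moment about the hinge is M = F × 0.428137 = 35.8617 × 0.428137 = 15.3537 kN·m.
A normal force at the bottom, 0.84 m from the hinge, must supply this moment: P = 15.3537/0.84 = 18.2782 kN.

P ≈ 18.28 kN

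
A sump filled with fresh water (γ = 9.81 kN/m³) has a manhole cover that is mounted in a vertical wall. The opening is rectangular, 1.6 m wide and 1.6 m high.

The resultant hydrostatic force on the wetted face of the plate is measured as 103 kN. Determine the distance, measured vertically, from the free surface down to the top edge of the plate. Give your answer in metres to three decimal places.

d_top ≈ 3.301 m

γ = 9.81 kN/m³.
A = 1.6 × 1.6 = 2.56 m².
From F = γ·h_c·A, the centroid depth is h_c = 103/(9.81 × 2.56) = 4.10136 m.
The centroid lies 1.6/2 = 0.8 m below the top edge, so the top edge sits at h_top = 4.10136 − 0.8 = 3.30136 m below the surface.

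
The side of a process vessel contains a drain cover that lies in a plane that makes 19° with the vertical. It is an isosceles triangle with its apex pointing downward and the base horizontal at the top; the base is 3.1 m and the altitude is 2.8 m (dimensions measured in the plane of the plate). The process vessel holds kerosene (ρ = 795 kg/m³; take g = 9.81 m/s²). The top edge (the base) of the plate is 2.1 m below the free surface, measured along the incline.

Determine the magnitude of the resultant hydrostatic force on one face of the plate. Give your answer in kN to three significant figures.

γ = ρg = 795 × 9.81 / 1000 = 7.79895 kN/m³.
The plate makes 19° with the vertical, i.e. θ = 90° − 19° = 71° to the horizontal. Measuring y along the incline from the free-surface line, vertical depth h = y·sinθ with sinθ = 0.945519.
With the apex down, the centroid sits h/3 = 2.8/3 = 0.933333 m below the base (the top edge), so y_c = 2.1 + 0.933333 = 3.03333 m and h_c = 3.03333 × 0.945519 = 2.86807 m.
A = ½ × 3.1 × 2.8 = 4.34 m².
Resultant F = γ·h_c·A = 7.79895 × 2.86807 × 4.34 = 97.0768 kN.

F ≈ 97.1 kN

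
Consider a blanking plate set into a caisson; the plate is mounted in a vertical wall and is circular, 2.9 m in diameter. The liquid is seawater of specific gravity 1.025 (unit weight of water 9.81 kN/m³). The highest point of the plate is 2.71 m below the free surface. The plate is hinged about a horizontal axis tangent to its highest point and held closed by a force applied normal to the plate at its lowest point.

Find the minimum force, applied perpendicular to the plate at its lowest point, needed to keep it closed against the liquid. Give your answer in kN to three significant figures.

γ = 1.025 × 9.81 = 10.05525 kN/m³.
The centroid is at the centre, 1.45 m below the top of the plate, so the centroid depth is h_c = 2.71 + 1.45 = 4.16 m.
A = π(1.45)² = 6.6052 m².
Resultant F = γ·h_c·A = 10.05525 × 4.16 × 6.6052 = 276.294 kN.
I_c = πr⁴/4 = π × 1.45⁴/4 = 3.47186 m⁴.
Centre of pressure: y_p = y_c + I_c/(y_c·A) = 4.16 + 3.47186/(4.16 × 6.6052) = 4.16 + 0.126352 = 4.28635 m along the plane.
The resultant acts 1.45 + 0.126352 = 1.57635 m (along the plate) below the hinge at the top edge, so the moment about the hinge is M = F × 1.57635 = 276.294 × 1.57635 = 435.536 kN·m.
A normal force at the bottom, 2.9 m from the hinge, must supply this moment: P = 435.536/2.9 = 150.185 kN.

P ≈ 150 kN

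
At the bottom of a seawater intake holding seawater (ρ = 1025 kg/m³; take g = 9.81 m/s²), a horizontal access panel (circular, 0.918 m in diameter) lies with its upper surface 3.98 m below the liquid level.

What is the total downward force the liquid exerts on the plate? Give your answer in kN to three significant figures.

F ≈ 26.5 kN

γ = ρg = 1025 × 9.81 / 1000 = 10.05525 kN/m³.
The plate is horizontal, so pressure is uniform at p = γ·h = 10.05525 × 3.98 = 40.0199 kN/m².
A = π(0.459)² = 0.661874 m².
F = p·A = 40.0199 × 0.661874 = 26.4881 kN.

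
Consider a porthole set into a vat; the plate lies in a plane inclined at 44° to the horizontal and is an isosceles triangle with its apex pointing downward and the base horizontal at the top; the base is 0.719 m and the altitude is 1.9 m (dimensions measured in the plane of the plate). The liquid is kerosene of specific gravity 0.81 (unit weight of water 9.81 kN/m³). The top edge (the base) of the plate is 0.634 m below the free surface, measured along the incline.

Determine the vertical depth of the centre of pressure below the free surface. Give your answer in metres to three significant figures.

h_p = 0.990 m

γ = 0.81 × 9.81 = 7.9461 kN/m³.
Let θ = 44° be the plate's angle to the horizontal; measure y along the incline from where the plane meets the free surface. Vertical depth h = y·sinθ with sinθ = 0.694658.
With the apex down, the centroid sits h/3 = 1.9/3 = 0.633333 m below the base (the top edge), so y_c = 0.634 + 0.633333 = 1.26733 m and h_c = 1.26733 × 0.694658 = 0.880361 m.
A = ½ × 0.719 × 1.9 = 0.68305 m².
Resultant F = γ·h_c·A = 7.9461 × 0.880361 × 0.68305 = 4.77823 kN.
I_c = b·h³/36 = 0.719 × 1.9³/36 = 0.136989 m⁴.
Centre of pressure: y_p = y_c + I_c/(y_c·A) = 1.26733 + 0.136989/(1.26733 × 0.68305) = 1.26733 + 0.15825 = 1.42558 m along the plane.
Vertically, h_p = y_p·sinθ = 1.42558 × 0.694658 = 0.990291 m.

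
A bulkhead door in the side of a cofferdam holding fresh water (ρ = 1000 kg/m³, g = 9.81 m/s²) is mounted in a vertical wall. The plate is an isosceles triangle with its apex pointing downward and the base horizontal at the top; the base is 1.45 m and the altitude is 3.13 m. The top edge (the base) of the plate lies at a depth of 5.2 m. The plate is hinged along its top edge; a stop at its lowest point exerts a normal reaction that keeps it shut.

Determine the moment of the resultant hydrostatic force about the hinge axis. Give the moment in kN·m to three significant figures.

γ = ρg = 1000 × 9.81 = 9810 N/m³ = 9.81 kN/m³.
With the apex down, the centroid sits h/3 = 3.13/3 = 1.04333 m below the base (the top edge), so the centroid depth is h_c = 5.2 + 1.04333 = 6.24333 m.
A = ½ × 1.45 × 3.13 = 2.26925 m².
Resultant F = γ·h_c·A = 9.81 × 6.24333 × 2.26925 = 138.985 kN.
I_c = b·h³/36 = 1.45 × 3.13³/36 = 1.23509 m⁴.
Centre of pressure: y_p = y_c + I_c/(y_c·A) = 6.24333 + 1.23509/(6.24333 × 2.26925) = 6.24333 + 0.0871766 = 6.33051 m along the plane.
The resultant acts 1.04333 + 0.0871766 = 1.13051 m (along the plate) below the hinge at the top edge, so the moment about the hinge is M = F × 1.13051 = 138.985 × 1.13051 = 157.124 kN·m.

M ≈ 157 kN·m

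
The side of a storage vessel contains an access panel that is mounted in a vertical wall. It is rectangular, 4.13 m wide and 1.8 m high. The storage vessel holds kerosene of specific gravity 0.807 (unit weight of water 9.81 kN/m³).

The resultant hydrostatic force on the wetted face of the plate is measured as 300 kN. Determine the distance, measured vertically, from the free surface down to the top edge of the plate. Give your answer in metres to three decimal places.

γ = 0.807 × 9.81 = 7.91667 kN/m³.
A = 4.13 × 1.8 = 7.434 m².
From F = γ·h_c·A, the centroid depth is h_c = 300/(7.91667 × 7.434) = 5.09749 m.
The centroid lies 1.8/2 = 0.9 m below the top edge, so the top edge sits at h_top = 5.09749 − 0.9 = 4.19749 m below the surface.

d_top ≈ 4.197 m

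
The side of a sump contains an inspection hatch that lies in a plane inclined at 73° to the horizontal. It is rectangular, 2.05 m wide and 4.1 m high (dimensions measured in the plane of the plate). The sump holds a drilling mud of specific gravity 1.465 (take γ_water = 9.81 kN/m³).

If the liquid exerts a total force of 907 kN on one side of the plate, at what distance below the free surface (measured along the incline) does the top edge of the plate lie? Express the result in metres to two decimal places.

γ = 1.465 × 9.81 = 14.37165 kN/m³.
A = 2.05 × 4.1 = 8.405 m².
From F = γ·h_c·A, the centroid depth is h_c = 907/(14.37165 × 8.405) = 7.50867 m.
Let θ = 73° be the plate's angle to the horizontal; measure y along the incline from where the plane meets the free surface. Vertical depth h = y·sinθ with sinθ = 0.956305.
Along the incline, y_c = h_c/sinθ = 7.50867/0.956305 = 7.85175 m.
The centroid lies 4.1/2 = 2.05 m below the top edge, so the top edge sits at y_top = 7.85175 − 2.05 = 5.80175 m along the incline.

y_top ≈ 5.80 m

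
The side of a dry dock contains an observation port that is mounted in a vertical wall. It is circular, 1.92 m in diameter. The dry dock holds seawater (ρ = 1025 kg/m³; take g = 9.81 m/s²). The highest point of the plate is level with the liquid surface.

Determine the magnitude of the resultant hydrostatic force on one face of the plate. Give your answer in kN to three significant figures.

F ≈ 27.9 kN

γ = ρg = 1025 × 9.81 / 1000 = 10.05525 kN/m³.
The centroid is at the centre, 0.96 m below the top of the plate, so the centroid depth is h_c = 0.96 m.
A = π(0.96)² = 2.89529 m².
Resultant F = γ·h_c·A = 10.05525 × 0.96 × 2.89529 = 27.9484 kN.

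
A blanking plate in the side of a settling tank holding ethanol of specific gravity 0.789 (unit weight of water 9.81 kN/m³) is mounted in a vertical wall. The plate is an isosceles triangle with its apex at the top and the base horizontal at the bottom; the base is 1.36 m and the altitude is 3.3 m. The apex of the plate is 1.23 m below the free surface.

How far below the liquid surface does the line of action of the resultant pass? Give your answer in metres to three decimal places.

γ = 0.789 × 9.81 = 7.74009 kN/m³.
With the apex up, the centroid sits 2h/3 = 2 × 3.3/3 = 2.2 m below the apex, so the centroid depth is h_c = 1.23 + 2.2 = 3.43 m.
A = ½ × 1.36 × 3.3 = 2.244 m².
Resultant F = γ·h_c·A = 7.74009 × 3.43 × 2.244 = 59.5749 kN.
I_c = b·h³/36 = 1.36 × 3.3³/36 = 1.35762 m⁴.
Centre of pressure: y_p = y_c + I_c/(y_c·A) = 3.43 + 1.35762/(3.43 × 2.244) = 3.43 + 0.176385 = 3.60638 m along the plane.

h_p = 3.606 m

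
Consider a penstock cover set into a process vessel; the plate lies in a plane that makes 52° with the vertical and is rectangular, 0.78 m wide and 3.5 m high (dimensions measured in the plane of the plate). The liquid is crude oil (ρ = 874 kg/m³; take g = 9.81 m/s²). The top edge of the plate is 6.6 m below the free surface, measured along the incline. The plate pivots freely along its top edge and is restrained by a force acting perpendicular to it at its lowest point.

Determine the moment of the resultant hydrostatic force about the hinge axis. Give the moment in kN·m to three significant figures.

M ≈ 225 kN·m

γ = ρg = 874 × 9.81 / 1000 = 8.57394 kN/m³.
The plate makes 52° with the vertical, i.e. θ = 90° − 52° = 38° to the horizontal. Measuring y along the incline from the free-surface line, vertical depth h = y·sinθ with sinθ = 0.615661.
The centroid lies 3.5/2 = 1.75 m below the top edge, so y_c = 6.6 + 1.75 = 8.35 m and h_c = 8.35 × 0.615661 = 5.14077 m.
A = 0.78 × 3.5 = 2.73 m².
Resultant F = γ·h_c·A = 8.57394 × 5.14077 × 2.73 = 120.329 kN.
I_c = b·h³/12 = 0.78 × 3.5³/12 = 2.78688 m⁴.
Centre of pressure: y_p = y_c + I_c/(y_c·A) = 8.35 + 2.78688/(8.35 × 2.73) = 8.35 + 0.122256 = 8.47226 m along the plane.
The resultant acts 1.75 + 0.122256 = 1.87226 m (along the plate) below the hinge at the top edge, so the moment about the hinge is M = F × 1.87226 = 120.329 × 1.87226 = 225.287 kN·m.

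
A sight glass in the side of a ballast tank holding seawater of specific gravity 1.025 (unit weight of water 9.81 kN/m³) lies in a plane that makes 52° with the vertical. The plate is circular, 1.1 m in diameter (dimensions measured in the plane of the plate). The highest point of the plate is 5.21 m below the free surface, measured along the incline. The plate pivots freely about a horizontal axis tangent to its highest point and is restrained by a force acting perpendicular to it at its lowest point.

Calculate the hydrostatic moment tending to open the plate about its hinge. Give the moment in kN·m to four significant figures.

γ = 1.025 × 9.81 = 10.05525 kN/m³.
The plate makes 52° with the vertical, i.e. θ = 90° − 52° = 38° to the horizontal. Measuring y along the incline from the free-surface line, vertical depth h = y·sinθ with sinθ = 0.615661.
The centroid is at the centre, 0.55 m below the top of the plate, so y_c = 5.21 + 0.55 = 5.76 m and h_c = 5.76 × 0.615661 = 3.54621 m.
A = π(0.55)² = 0.950332 m².
Resultant F = γ·h_c·A = 10.05525 × 3.54621 × 0.950332 = 33.887 kN.
I_c = πr⁴/4 = π × 0.55⁴/4 = 0.0718688 m⁴.
Centre of pressure: y_p = y_c + I_c/(y_c·A) = 5.76 + 0.0718688/(5.76 × 0.950332) = 5.76 + 0.0131293 = 5.77313 m along the plane.
The resultant acts 0.55 + 0.0131293 = 0.563129 m (along the plate) below the hinge at the top edge, so the moment about the hinge is M = F × 0.563129 = 33.887 × 0.563129 = 19.0828 kN·m.

M ≈ 19.08 kN·m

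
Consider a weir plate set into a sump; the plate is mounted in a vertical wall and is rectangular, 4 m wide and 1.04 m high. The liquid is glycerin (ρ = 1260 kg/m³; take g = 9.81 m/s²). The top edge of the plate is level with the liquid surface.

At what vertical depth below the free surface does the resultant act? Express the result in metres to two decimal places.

γ = ρg = 1260 × 9.81 / 1000 = 12.3606 kN/m³.
The centroid lies 1.04/2 = 0.52 m below the top edge, so the centroid depth is h_c = 0.52 m.
A = 4 × 1.04 = 4.16 m².
Resultant F = γ·h_c·A = 12.3606 × 0.52 × 4.16 = 26.7384 kN.
I_c = b·h³/12 = 4 × 1.04³/12 = 0.374955 m⁴.
Centre of pressure: y_p = y_c + I_c/(y_c·A) = 0.52 + 0.374955/(0.52 × 4.16) = 0.52 + 0.173333 = 0.693333 m along the plane.

h_p = 0.69 m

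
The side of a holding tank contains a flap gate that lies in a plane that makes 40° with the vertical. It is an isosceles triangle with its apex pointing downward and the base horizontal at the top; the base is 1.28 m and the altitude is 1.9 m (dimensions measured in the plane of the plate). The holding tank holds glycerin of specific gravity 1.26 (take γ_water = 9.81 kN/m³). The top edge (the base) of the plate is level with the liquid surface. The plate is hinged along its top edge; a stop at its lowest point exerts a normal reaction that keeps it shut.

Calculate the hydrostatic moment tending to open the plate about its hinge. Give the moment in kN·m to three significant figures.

γ = 1.26 × 9.81 = 12.3606 kN/m³.
The plate makes 40° with the vertical, i.e. θ = 90° − 40° = 50° to the horizontal. Measuring y along the incline from the free-surface line, vertical depth h = y·sinθ with sinθ = 0.766044.
With the apex down, the centroid sits h/3 = 1.9/3 = 0.633333 m below the base (the top edge), so y_c = 0.633333 m and h_c = 0.633333 × 0.766044 = 0.485161 m.
A = ½ × 1.28 × 1.9 = 1.216 m².
Resultant F = γ·h_c·A = 12.3606 × 0.485161 × 1.216 = 7.29221 kN.
I_c = b·h³/36 = 1.28 × 1.9³/36 = 0.243876 m⁴.
Centre of pressure: y_p = y_c + I_c/(y_c·A) = 0.633333 + 0.243876/(0.633333 × 1.216) = 0.633333 + 0.316667 = 0.95 m along the plane.
The resultant acts 0.633333 + 0.316667 = 0.95 m (along the plate) below the hinge at the top edge, so the moment about the hinge is M = F × 0.95 = 7.29221 × 0.95 = 6.9276 kN·m.

M ≈ 6.93 kN·m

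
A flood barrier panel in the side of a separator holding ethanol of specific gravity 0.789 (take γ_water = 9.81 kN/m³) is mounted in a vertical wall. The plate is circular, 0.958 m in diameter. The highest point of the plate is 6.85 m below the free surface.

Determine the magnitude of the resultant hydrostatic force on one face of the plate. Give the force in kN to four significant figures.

γ = 0.789 × 9.81 = 7.74009 kN/m³.
The centroid is at the centre, 0.479 m below the top of the plate, so the centroid depth is h_c = 6.85 + 0.479 = 7.329 m.
A = π(0.479)² = 0.72081 m².
Resultant F = γ·h_c·A = 7.74009 × 7.329 × 0.72081 = 40.8895 kN.

F ≈ 40.89 kN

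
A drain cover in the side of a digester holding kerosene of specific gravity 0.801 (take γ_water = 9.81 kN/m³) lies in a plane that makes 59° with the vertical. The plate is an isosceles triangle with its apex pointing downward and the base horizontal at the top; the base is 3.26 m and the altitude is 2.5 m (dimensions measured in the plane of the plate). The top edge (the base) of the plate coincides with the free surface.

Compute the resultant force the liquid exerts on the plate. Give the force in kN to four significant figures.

F ≈ 13.74 kN

γ = 0.801 × 9.81 = 7.85781 kN/m³.
The plate makes 59° with the vertical, i.e. θ = 90° − 59° = 31° to the horizontal. Measuring y along the incline from the free-surface line, vertical depth h = y·sinθ with sinθ = 0.515038.
With the apex down, the centroid sits h/3 = 2.5/3 = 0.833333 m below the base (the top edge), so y_c = 0.833333 m and h_c = 0.833333 × 0.515038 = 0.429198 m.
A = ½ × 3.26 × 2.5 = 4.075 m².
Resultant F = γ·h_c·A = 7.85781 × 0.429198 × 4.075 = 13.7432 kN.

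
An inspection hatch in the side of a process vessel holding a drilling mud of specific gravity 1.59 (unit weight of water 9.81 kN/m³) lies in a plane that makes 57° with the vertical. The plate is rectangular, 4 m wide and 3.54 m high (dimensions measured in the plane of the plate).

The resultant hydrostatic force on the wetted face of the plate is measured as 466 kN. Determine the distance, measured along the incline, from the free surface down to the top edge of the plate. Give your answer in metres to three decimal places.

γ = 1.59 × 9.81 = 15.5979 kN/m³.
A = 4 × 3.54 = 14.16 m².
From F = γ·h_c·A, the centroid depth is h_c = 466/(15.5979 × 14.16) = 2.10987 m.
The plate makes 57° with the vertical, i.e. θ = 90° − 57° = 33° to the horizontal. Measuring y along the incline from the free-surface line, vertical depth h = y·sinθ with sinθ = 0.544639.
Along the incline, y_c = h_c/sinθ = 2.10987/0.544639 = 3.87389 m.
The centroid lies 3.54/2 = 1.77 m below the top edge, so the top edge sits at y_top = 3.87389 − 1.77 = 2.10389 m along the incline.

y_top ≈ 2.104 m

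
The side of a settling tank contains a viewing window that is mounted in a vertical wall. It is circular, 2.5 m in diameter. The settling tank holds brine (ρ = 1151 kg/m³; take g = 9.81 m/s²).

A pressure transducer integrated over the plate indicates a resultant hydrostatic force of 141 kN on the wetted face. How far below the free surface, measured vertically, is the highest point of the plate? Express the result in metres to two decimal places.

d_top ≈ 1.29 m

γ = ρg = 1151 × 9.81 / 1000 = 11.29131 kN/m³.
A = π(1.25)² = 4.90874 m².
From F = γ·h_c·A, the centroid depth is h_c = 141/(11.29131 × 4.90874) = 2.54393 m.
The centroid is at the centre, 1.25 m below the top of the plate, so the highest point sits at h_top = 2.54393 − 1.25 = 1.29393 m below the surface.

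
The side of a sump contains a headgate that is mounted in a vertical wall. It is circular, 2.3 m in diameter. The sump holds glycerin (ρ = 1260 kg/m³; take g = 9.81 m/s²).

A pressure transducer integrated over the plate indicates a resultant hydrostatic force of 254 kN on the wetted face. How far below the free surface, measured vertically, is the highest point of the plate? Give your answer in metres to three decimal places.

γ = ρg = 1260 × 9.81 / 1000 = 12.3606 kN/m³.
A = π(1.15)² = 4.15476 m².
From F = γ·h_c·A, the centroid depth is h_c = 254/(12.3606 × 4.15476) = 4.94593 m.
The centroid is at the centre, 1.15 m below the top of the plate, so the highest point sits at h_top = 4.94593 − 1.15 = 3.79593 m below the surface.

d_top ≈ 3.796 m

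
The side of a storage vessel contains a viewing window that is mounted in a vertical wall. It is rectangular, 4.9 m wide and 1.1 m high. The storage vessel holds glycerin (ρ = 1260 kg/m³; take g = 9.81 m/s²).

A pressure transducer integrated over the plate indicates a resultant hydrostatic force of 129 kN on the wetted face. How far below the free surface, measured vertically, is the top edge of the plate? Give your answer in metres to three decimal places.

γ = ρg = 1260 × 9.81 / 1000 = 12.3606 kN/m³.
A = 4.9 × 1.1 = 5.39 m².
From F = γ·h_c·A, the centroid depth is h_c = 129/(12.3606 × 5.39) = 1.93625 m.
The centroid lies 1.1/2 = 0.55 m below the top edge, so the top edge sits at h_top = 1.93625 − 0.55 = 1.38625 m below the surface.

d_top ≈ 1.386 m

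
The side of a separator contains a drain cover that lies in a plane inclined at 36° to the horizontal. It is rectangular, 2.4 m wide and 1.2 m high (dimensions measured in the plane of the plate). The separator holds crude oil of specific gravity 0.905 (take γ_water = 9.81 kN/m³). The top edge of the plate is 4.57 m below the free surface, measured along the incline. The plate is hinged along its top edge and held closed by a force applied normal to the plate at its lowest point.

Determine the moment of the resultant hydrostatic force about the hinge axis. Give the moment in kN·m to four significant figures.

γ = 0.905 × 9.81 = 8.87805 kN/m³.
Let θ = 36° be the plate's angle to the horizontal; measure y along the incline from where the plane meets the free surface. Vertical depth h = y·sinθ with sinθ = 0.587785.
The centroid lies 1.2/2 = 0.6 m below the top edge, so y_c = 4.57 + 0.6 = 5.17 m and h_c = 5.17 × 0.587785 = 3.03885 m.
A = 2.4 × 1.2 = 2.88 m².
Resultant F = γ·h_c·A = 8.87805 × 3.03885 × 2.88 = 77.6997 kN.
I_c = b·h³/12 = 2.4 × 1.2³/12 = 0.3456 m⁴.
Centre of pressure: y_p = y_c + I_c/(y_c·A) = 5.17 + 0.3456/(5.17 × 2.88) = 5.17 + 0.0232108 = 5.19321 m along the plane.
The resultant acts 0.6 + 0.0232108 = 0.623211 m (along the plate) below the hinge at the top edge, so the moment about the hinge is M = F × 0.623211 = 77.6997 × 0.623211 = 48.4233 kN·m.

M ≈ 48.42 kN·m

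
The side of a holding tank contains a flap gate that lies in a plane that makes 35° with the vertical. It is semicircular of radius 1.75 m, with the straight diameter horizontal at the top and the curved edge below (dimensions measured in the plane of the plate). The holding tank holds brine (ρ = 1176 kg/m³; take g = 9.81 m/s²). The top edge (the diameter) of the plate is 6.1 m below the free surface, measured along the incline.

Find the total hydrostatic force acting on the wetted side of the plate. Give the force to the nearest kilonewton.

γ = ρg = 1176 × 9.81 / 1000 = 11.53656 kN/m³.
The plate makes 35° with the vertical, i.e. θ = 90° − 35° = 55° to the horizontal. Measuring y along the incline from the free-surface line, vertical depth h = y·sinθ with sinθ = 0.819152.
The centroid of a semicircle lies 4r/(3π) = 0.742723 m from the diameter, here below the top edge, so y_c = 6.1 + 0.742723 = 6.84272 m and h_c = 6.84272 × 0.819152 = 5.60523 m.
A = πr²/2 = π × 1.75²/2 = 4.81056 m².
Resultant F = γ·h_c·A = 11.53656 × 5.60523 × 4.81056 = 311.075 kN.

F ≈ 311 kN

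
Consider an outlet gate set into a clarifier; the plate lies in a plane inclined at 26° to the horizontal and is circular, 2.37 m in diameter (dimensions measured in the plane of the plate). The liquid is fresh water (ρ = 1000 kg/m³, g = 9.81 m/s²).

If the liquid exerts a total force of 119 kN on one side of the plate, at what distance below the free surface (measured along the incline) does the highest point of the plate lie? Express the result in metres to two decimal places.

y_top ≈ 5.09 m

γ = ρg = 1000 × 9.81 = 9810 N/m³ = 9.81 kN/m³.
A = π(1.185)² = 4.4115 m².
From F = γ·h_c·A, the centroid depth is h_c = 119/(9.81 × 4.4115) = 2.74974 m.
Let θ = 26° be the plate's angle to the horizontal; measure y along the incline from where the plane meets the free surface. Vertical depth h = y·sinθ with sinθ = 0.438371.
Along the incline, y_c = h_c/sinθ = 2.74974/0.438371 = 6.27263 m.
The centroid is at the centre, 1.185 m below the top of the plate, so the highest point sits at y_top = 6.27263 − 1.185 = 5.08763 m along the incline.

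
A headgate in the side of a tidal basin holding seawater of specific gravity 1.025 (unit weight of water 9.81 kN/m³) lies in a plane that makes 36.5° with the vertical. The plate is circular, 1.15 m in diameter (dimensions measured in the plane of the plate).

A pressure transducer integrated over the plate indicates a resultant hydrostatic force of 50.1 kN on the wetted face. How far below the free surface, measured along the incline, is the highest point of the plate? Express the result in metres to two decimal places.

y_top ≈ 5.39 m

γ = 1.025 × 9.81 = 10.05525 kN/m³.
A = π(0.575)² = 1.03869 m².
From F = γ·h_c·A, the centroid depth is h_c = 50.1/(10.05525 × 1.03869) = 4.79688 m.
The plate makes 36.5° with the vertical, i.e. θ = 90° − 36.5° = 53.5° to the horizontal. Measuring y along the incline from the free-surface line, vertical depth h = y·sinθ with sinθ = 0.803857.
Along the incline, y_c = h_c/sinθ = 4.79688/0.803857 = 5.96733 m.
The centroid is at the centre, 0.575 m below the top of the plate, so the highest point sits at y_top = 5.96733 − 0.575 = 5.39233 m along the incline.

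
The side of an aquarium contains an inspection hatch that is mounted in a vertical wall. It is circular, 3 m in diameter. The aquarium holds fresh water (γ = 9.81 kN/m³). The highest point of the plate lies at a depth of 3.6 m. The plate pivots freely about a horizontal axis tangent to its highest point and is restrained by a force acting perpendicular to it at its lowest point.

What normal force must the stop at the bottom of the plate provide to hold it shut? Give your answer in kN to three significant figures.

γ = 9.81 kN/m³.
The centroid is at the centre, 1.5 m below the top of the plate, so the centroid depth is h_c = 3.6 + 1.5 = 5.1 m.
A = π(1.5)² = 7.06858 m².
Resultant F = γ·h_c·A = 9.81 × 5.1 × 7.06858 = 353.648 kN.
I_c = πr⁴/4 = π × 1.5⁴/4 = 3.97608 m⁴.
Centre of pressure: y_p = y_c + I_c/(y_c·A) = 5.1 + 3.97608/(5.1 × 7.06858) = 5.1 + 0.110294 = 5.21029 m along the plane.
The resultant acts 1.5 + 0.110294 = 1.61029 m (along the plate) below the hinge at the top edge, so the moment about the hinge is M = F × 1.61029 = 353.648 × 1.61029 = 569.476 kN·m.
A normal force at the bottom, 3 m from the hinge, must supply this moment: P = 569.476/3 = 189.825 kN.

P ≈ 190 kN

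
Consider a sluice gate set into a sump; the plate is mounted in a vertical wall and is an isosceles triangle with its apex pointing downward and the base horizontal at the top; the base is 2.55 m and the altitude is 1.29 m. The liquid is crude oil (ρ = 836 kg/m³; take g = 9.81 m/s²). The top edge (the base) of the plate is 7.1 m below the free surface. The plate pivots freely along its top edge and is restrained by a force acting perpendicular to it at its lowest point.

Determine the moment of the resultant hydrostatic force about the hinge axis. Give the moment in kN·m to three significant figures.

γ = ρg = 836 × 9.81 / 1000 = 8.20116 kN/m³.
With the apex down, the centroid sits h/3 = 1.29/3 = 0.43 m below the base (the top edge), so the centroid depth is h_c = 7.1 + 0.43 = 7.53 m.
A = ½ × 2.55 × 1.29 = 1.64475 m².
Resultant F = γ·h_c·A = 8.20116 × 7.53 × 1.64475 = 101.571 kN.
I_c = b·h³/36 = 2.55 × 1.29³/36 = 0.152057 m⁴.
Centre of pressure: y_p = y_c + I_c/(y_c·A) = 7.53 + 0.152057/(7.53 × 1.64475) = 7.53 + 0.0122775 = 7.54228 m along the plane.
The resultant acts 0.43 + 0.0122775 = 0.442277 m (along the plate) below the hinge at the top edge, so the moment about the hinge is M = F × 0.442277 = 101.571 × 0.442277 = 44.9225 kN·m.

M ≈ 44.9 kN·m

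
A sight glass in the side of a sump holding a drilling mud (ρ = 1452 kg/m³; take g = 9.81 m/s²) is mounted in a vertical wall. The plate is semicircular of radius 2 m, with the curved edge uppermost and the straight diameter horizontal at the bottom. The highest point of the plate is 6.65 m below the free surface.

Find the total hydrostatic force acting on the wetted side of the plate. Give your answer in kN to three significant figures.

F ≈ 698 kN

γ = ρg = 1452 × 9.81 / 1000 = 14.24412 kN/m³.
The centroid lies 4r/(3π) = 0.848826 m above the diameter, so r − 4r/(3π) = 2 − 0.848826 = 1.15117 m below the topmost point, so the centroid depth is h_c = 6.65 + 1.15117 = 7.80117 m.
A = πr²/2 = π × 2²/2 = 6.28319 m².
Resultant F = γ·h_c·A = 14.24412 × 7.80117 × 6.28319 = 698.193 kN.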